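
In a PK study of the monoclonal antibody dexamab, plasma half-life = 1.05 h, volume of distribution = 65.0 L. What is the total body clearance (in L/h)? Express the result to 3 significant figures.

42.9 L/h

k = ln2 / t½ = 0.693147 / 1.05 = 0.6601 h⁻¹
CL = k × Vd = 0.6601 × 65.0 = 42.91 L/h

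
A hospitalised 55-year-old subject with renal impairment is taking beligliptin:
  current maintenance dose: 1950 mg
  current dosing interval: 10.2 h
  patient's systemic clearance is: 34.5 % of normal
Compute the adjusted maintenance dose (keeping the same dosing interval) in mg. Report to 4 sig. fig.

To keep the same average steady-state level, dosing rate must scale with clearance.
CL ratio = 34.5 / 100 = 0.3450
New dose (same interval) = 1950 × 0.3450 = 672.8 mg

672.8 mg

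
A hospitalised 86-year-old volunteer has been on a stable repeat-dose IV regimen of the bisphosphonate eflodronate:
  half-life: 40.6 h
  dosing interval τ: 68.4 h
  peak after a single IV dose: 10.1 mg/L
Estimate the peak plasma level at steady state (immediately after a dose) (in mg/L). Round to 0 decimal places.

15 mg/L

k = ln2 / t½ = 0.693147 / 40.6 = 0.01707 h⁻¹
e^(−kτ) = e^(−0.01707 × 68.4) = 0.3111
Accumulation ratio R = 1 / (1 − e^(−kτ)) = 1 / (1 − 0.3111) = 1.452
Steady-state peak = C₀ × R = 10.1 × 1.452 = 14.67 mg/L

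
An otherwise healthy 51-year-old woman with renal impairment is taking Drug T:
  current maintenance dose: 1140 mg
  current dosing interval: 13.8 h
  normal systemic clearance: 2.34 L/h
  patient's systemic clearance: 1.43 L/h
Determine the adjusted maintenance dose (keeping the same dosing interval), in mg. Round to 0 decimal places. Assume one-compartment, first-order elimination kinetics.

To keep the same average steady-state level, dosing rate must scale with clearance.
CL ratio = 1.43 / 2.34 = 0.6111
New dose (same interval) = 1140 × 0.6111 = 696.7 mg

697 mg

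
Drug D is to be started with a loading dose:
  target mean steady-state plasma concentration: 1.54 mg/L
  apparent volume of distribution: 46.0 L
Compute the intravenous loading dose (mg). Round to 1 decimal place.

70.8 mg

LD = Css × Vd = 1.54 × 46.0 = 70.84 mg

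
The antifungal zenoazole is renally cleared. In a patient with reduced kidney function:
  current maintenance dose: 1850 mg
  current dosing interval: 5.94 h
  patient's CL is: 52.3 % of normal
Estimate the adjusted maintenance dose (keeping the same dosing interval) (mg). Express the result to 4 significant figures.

To keep the same average steady-state level, dosing rate must scale with clearance.
CL ratio = 52.3 / 100 = 0.5230
New dose (same interval) = 1850 × 0.5230 = 967.6 mg

967.6 mg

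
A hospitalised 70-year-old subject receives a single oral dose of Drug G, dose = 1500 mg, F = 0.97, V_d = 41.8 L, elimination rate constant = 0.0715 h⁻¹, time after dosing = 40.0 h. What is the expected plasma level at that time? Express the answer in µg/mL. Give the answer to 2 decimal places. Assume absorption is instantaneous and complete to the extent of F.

1.99 µg/mL

Amount reaching circulation = F × Dose = 0.97 × 1500 = 1455 mg
C₀ = F·Dose / Vd = 1455 / 41.8 = 34.81 mg/L
C = C₀ · e^(−k·t) = 34.81 × e^(−0.07150 × 40.0)
  = 34.81 × 0.05727 = 1.994 mg/L
(1.994 mg/L = 1.994 µg/mL)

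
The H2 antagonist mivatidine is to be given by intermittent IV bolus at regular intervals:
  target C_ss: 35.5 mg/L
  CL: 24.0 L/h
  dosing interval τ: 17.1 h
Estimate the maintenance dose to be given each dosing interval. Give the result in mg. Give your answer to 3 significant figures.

14600 mg

At steady state, Dose/τ = Css × CL.
Dose = Css × CL × τ = 35.5 × 24.00 × 17.1 = 14570 mg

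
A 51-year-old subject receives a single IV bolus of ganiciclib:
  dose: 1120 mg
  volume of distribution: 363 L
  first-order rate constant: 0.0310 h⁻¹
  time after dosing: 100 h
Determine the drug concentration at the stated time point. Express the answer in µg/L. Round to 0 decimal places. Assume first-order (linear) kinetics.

C₀ = Dose / Vd = 1120 / 363 = 3.085 mg/L
C = C₀ · e^(−k·t) = 3.085 × e^(−0.03100 × 100)
  = 3.085 × 0.04505 = 0.1390 mg/L
Convert: 0.1390 mg/L × 1000 = 139.0 µg/L

139 µg/L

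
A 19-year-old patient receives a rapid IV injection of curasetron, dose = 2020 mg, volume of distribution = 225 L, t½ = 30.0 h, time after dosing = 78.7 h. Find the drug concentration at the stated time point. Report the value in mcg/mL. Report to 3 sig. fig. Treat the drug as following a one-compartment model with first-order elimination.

C₀ = Dose / Vd = 2020 / 225 = 8.978 mg/L
k = ln2 / t½ = 0.693147 / 30.0 = 0.02310 h⁻¹
C = C₀ · e^(−k·t) = 8.978 × e^(−0.02310 × 78.7)
  = 8.978 × 0.1624 = 1.458 mg/L
(1.458 mg/L = 1.458 mcg/mL)

1.46 mcg/mL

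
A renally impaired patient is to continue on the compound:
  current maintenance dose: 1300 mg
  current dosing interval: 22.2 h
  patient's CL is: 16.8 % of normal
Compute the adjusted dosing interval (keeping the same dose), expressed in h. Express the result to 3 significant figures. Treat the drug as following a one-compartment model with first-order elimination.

To keep the same average steady-state level, dosing rate must scale with clearance.
CL ratio = 16.8 / 100 = 0.1680
New interval (same dose) = 22.2 / 0.1680 = 132.1 h

132 h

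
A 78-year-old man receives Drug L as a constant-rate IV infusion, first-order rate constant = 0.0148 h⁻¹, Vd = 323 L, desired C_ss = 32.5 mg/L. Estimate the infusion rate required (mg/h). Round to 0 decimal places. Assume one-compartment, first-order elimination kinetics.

CL = k × Vd = 0.01480 × 323 = 4.780 L/h
At steady state, infusion rate R₀ = Css × CL = 32.5 × 4.780 = 155.4 mg/h

155 mg/h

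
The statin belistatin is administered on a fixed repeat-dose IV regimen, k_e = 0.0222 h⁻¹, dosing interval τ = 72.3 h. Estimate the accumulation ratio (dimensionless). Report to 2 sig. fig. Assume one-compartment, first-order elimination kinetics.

e^(−kτ) = e^(−0.02220 × 72.3) = 0.2009
Accumulation ratio R = 1 / (1 − e^(−kτ)) = 1 / (1 − 0.2009) = 1.251

1.3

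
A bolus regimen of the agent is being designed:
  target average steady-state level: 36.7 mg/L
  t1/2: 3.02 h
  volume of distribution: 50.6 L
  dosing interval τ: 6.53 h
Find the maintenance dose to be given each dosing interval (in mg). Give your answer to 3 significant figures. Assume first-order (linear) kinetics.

2780 mg

k = ln2 / t½ = 0.693147 / 3.02 = 0.2295 h⁻¹
CL = k × Vd = 0.2295 × 50.6 = 11.61 L/h
At steady state, Dose/τ = Css × CL.
Dose = Css × CL × τ = 36.7 × 11.61 × 6.53 = 2782 mg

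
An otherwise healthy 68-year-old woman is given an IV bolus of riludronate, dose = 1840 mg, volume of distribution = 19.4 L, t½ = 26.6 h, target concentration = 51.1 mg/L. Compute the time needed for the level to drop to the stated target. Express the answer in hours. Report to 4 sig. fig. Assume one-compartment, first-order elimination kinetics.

C₀ = Dose / Vd = 1840 / 19.4 = 94.85 mg/L
k = ln2 / t½ = 0.693147 / 26.6 = 0.02606 h⁻¹
t = ln(C₀ / C) / k = ln(94.85 / 51.1) / 0.02606
  = ln(1.856) / 0.02606 = 0.6184 / 0.02606 = 23.73 h

23.73 h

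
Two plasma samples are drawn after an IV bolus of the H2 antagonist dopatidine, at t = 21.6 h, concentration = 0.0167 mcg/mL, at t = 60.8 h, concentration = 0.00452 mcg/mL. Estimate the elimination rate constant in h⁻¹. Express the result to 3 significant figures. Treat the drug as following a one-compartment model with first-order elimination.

0.0333 h⁻¹

k = ln(C₁/C₂) / (t₂ − t₁) = ln(0.0167/0.00452) / (60.8 − 21.6)
  = 1.307 / 39.20 = 0.03334 h⁻¹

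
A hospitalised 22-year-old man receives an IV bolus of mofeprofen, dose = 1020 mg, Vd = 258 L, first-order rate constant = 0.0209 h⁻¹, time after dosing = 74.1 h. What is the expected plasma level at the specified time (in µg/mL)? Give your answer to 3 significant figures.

0.840 µg/mL

C₀ = Dose / Vd = 1020 / 258 = 3.953 mg/L
C = C₀ · e^(−k·t) = 3.953 × e^(−0.02090 × 74.1)
  = 3.953 × 0.2125 = 0.8400 mg/L
(0.8400 mg/L = 0.8400 µg/mL)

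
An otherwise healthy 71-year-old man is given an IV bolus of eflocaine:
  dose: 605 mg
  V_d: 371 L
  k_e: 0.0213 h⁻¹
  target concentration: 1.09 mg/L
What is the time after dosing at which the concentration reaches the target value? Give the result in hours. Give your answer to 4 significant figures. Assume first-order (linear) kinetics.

C₀ = Dose / Vd = 605.0 / 371 = 1.631 mg/L
t = ln(C₀ / C) / k = ln(1.631 / 1.09) / 0.02130
  = ln(1.496) / 0.02130 = 0.4028 / 0.02130 = 18.91 h

18.91 h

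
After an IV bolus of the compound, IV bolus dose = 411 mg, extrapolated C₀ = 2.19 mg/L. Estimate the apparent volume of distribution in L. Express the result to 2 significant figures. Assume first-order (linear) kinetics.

190 L

Vd = Dose / C₀ = 411.0 / 2.19 = 187.7 L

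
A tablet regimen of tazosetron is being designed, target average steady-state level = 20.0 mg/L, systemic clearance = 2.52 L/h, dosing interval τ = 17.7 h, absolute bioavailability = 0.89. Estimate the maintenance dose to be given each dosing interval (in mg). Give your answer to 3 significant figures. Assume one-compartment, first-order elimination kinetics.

1000 mg

At steady state, F × (Dose/τ) = Css × CL.
Dose = Css × CL × τ / F = 20.0 × 2.520 × 17.7 / 0.89 = 1002 mg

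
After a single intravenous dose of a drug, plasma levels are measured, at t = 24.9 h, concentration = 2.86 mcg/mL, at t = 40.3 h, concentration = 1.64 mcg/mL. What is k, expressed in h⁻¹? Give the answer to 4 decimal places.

0.0361 h⁻¹

k = ln(C₁/C₂) / (t₂ − t₁) = ln(2.86/1.64) / (40.3 − 24.9)
  = 0.5561 / 15.40 = 0.03611 h⁻¹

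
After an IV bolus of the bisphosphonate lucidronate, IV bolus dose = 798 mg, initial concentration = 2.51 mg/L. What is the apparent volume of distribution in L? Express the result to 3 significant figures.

Vd = Dose / C₀ = 798.0 / 2.51 = 317.9 L

318 L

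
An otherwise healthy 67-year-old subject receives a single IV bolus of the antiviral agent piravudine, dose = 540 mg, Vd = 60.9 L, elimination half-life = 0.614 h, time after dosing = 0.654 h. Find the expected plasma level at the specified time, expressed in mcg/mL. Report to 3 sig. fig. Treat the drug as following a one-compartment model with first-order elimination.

4.24 mcg/mL

C₀ = Dose / Vd = 540.0 / 60.9 = 8.867 mg/L
k = ln2 / t½ = 0.693147 / 0.614 = 1.129 h⁻¹
C = C₀ · e^(−k·t) = 8.867 × e^(−1.129 × 0.654)
  = 8.867 × 0.4779 = 4.238 mg/L
(4.238 mg/L = 4.238 mcg/mL)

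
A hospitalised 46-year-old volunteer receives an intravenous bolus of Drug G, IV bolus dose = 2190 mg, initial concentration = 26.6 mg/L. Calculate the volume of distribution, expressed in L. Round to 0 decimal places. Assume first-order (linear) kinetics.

Vd = Dose / C₀ = 2190 / 26.6 = 82.33 L

82 L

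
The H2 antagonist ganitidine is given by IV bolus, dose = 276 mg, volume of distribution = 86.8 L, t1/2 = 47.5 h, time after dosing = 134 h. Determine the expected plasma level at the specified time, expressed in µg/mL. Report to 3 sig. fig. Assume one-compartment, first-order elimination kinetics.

C₀ = Dose / Vd = 276.0 / 86.8 = 3.180 mg/L
k = ln2 / t½ = 0.693147 / 47.5 = 0.01459 h⁻¹
C = C₀ · e^(−k·t) = 3.180 × e^(−0.01459 × 134)
  = 3.180 × 0.1416 = 0.4503 mg/L
(0.4503 mg/L = 0.4503 µg/mL)

0.450 µg/mL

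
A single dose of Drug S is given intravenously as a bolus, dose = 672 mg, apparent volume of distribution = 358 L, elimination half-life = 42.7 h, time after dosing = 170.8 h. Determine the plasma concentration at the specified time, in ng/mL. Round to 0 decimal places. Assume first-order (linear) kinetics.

117 ng/mL

C₀ = Dose / Vd = 672.0 / 358 = 1.877 mg/L
k = ln2 / t½ = 0.693147 / 42.7 = 0.01623 h⁻¹
t / t½ = 170.8 / 42.7 = 4 half-lives
C = C₀ × (1/2)^4 = 1.877 × 0.06250 = 0.1173 mg/L
Convert: 0.1173 mg/L × 1000 = 117.3 ng/mL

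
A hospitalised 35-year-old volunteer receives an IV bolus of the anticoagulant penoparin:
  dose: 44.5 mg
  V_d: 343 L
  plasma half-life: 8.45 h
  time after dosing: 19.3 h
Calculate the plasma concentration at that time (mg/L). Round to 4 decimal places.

C₀ = Dose / Vd = 44.50 / 343 = 0.1297 mg/L
k = ln2 / t½ = 0.693147 / 8.45 = 0.08203 h⁻¹
C = C₀ · e^(−k·t) = 0.1297 × e^(−0.08203 × 19.3)
  = 0.1297 × 0.2053 = 0.02663 mg/L

0.0266 mg/L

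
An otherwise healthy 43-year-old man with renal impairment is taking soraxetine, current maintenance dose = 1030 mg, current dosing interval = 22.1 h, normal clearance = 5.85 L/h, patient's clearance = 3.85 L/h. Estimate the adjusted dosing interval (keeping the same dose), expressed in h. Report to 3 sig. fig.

To keep the same average steady-state level, dosing rate must scale with clearance.
CL ratio = 3.85 / 5.85 = 0.6581
New interval (same dose) = 22.1 / 0.6581 = 33.58 h

33.6 h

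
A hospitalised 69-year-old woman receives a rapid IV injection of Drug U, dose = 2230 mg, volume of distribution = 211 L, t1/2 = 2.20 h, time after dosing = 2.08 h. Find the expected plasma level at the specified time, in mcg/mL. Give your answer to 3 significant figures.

5.49 mcg/mL

C₀ = Dose / Vd = 2230 / 211 = 10.57 mg/L
k = ln2 / t½ = 0.693147 / 2.20 = 0.3151 h⁻¹
C = C₀ · e^(−k·t) = 10.57 × e^(−0.3151 × 2.08)
  = 10.57 × 0.5192 = 5.488 mg/L
(5.488 mg/L = 5.488 mcg/mL)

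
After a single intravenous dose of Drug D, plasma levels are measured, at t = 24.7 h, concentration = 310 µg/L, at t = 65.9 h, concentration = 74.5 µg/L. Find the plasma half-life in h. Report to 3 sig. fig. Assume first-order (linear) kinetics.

20.0 h

k = ln(C₁/C₂) / (t₂ − t₁) = ln(310/74.5) / (65.9 − 24.7)
  = 1.426 / 41.20 = 0.03461 h⁻¹
t½ = ln2 / k = 0.693147 / 0.03461 = 20.03 h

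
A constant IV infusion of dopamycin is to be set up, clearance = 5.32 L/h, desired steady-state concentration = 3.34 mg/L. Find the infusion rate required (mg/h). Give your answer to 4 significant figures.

17.77 mg/h

At steady state, infusion rate R₀ = Css × CL = 3.34 × 5.320 = 17.77 mg/h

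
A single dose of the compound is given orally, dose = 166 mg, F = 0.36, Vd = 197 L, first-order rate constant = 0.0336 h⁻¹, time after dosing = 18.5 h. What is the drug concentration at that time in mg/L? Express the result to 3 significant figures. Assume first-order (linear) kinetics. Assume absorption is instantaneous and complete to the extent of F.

0.163 mg/L

Amount reaching circulation = F × Dose = 0.36 × 166.0 = 59.76 mg
C₀ = F·Dose / Vd = 59.76 / 197 = 0.3034 mg/L
C = C₀ · e^(−k·t) = 0.3034 × e^(−0.03360 × 18.5)
  = 0.3034 × 0.5371 = 0.1630 mg/L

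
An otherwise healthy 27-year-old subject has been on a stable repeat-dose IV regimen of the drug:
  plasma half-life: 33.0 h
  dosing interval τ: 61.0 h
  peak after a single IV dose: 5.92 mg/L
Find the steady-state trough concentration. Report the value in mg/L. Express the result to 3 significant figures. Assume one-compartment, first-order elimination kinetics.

k = ln2 / t½ = 0.693147 / 33.0 = 0.02100 h⁻¹
e^(−kτ) = e^(−0.02100 × 61.0) = 0.2778
Accumulation ratio R = 1 / (1 − e^(−kτ)) = 1 / (1 − 0.2778) = 1.385
Steady-state trough = C₀ × R × e^(−kτ) = 5.92 × 1.385 × 0.2778 = 2.278 mg/L

2.28 mg/L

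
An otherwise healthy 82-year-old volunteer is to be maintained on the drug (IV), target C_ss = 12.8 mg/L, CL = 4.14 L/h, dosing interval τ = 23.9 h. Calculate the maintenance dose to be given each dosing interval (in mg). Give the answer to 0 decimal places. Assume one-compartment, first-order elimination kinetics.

At steady state, Dose/τ = Css × CL.
Dose = Css × CL × τ = 12.8 × 4.140 × 23.9 = 1267 mg

1267 mg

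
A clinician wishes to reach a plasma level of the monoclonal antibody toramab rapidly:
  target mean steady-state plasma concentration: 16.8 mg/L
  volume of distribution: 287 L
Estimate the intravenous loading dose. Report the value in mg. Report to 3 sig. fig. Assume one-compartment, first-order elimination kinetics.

LD = Css × Vd = 16.8 × 287 = 4822 mg

4820 mg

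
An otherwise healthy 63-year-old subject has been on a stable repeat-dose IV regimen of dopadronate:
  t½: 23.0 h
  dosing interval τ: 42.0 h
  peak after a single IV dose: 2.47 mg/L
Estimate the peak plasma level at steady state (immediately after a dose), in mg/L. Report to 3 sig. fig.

k = ln2 / t½ = 0.693147 / 23.0 = 0.03014 h⁻¹
e^(−kτ) = e^(−0.03014 × 42.0) = 0.2820
Accumulation ratio R = 1 / (1 − e^(−kτ)) = 1 / (1 − 0.2820) = 1.393
Steady-state peak = C₀ × R = 2.47 × 1.393 = 3.441 mg/L

3.44 mg/L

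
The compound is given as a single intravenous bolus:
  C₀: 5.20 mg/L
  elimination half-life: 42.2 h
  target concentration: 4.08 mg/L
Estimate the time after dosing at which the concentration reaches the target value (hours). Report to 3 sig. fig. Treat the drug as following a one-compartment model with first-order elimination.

14.8 h

k = ln2 / t½ = 0.693147 / 42.2 = 0.01643 h⁻¹
t = ln(C₀ / C) / k = ln(5.200 / 4.08) / 0.01643
  = ln(1.275) / 0.01643 = 0.2429 / 0.01643 = 14.78 h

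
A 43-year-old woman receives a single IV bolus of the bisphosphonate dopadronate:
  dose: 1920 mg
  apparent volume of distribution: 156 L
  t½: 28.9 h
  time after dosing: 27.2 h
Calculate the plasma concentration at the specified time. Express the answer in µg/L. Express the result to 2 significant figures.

6400 µg/L

C₀ = Dose / Vd = 1920 / 156 = 12.31 mg/L
k = ln2 / t½ = 0.693147 / 28.9 = 0.02398 h⁻¹
C = C₀ · e^(−k·t) = 12.31 × e^(−0.02398 × 27.2)
  = 12.31 × 0.5209 = 6.412 mg/L
Convert: 6.412 mg/L × 1000 = 6412 µg/L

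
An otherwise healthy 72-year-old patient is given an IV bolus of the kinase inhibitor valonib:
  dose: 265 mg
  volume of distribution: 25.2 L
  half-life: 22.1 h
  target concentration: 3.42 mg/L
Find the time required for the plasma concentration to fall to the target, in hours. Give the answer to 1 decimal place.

C₀ = Dose / Vd = 265.0 / 25.2 = 10.52 mg/L
k = ln2 / t½ = 0.693147 / 22.1 = 0.03136 h⁻¹
t = ln(C₀ / C) / k = ln(10.52 / 3.42) / 0.03136
  = ln(3.076) / 0.03136 = 1.124 / 0.03136 = 35.84 h

35.8 h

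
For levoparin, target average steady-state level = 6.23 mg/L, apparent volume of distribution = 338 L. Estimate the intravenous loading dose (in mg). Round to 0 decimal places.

LD = Css × Vd = 6.23 × 338 = 2106 mg

2106 mg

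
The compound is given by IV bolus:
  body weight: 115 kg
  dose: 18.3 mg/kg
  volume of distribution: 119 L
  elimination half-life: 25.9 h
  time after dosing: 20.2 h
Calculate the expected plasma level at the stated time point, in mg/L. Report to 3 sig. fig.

Total dose = 18.3 × 115 = 2105 mg
C₀ = Dose / Vd = 2105 / 119 = 17.69 mg/L
k = ln2 / t½ = 0.693147 / 25.9 = 0.02676 h⁻¹
C = C₀ · e^(−k·t) = 17.69 × e^(−0.02676 × 20.2)
  = 17.69 × 0.5824 = 10.30 mg/L

10.3 mg/L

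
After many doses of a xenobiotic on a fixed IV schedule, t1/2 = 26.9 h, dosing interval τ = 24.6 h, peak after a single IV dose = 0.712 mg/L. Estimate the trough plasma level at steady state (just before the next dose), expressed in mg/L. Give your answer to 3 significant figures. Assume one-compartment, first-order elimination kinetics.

0.805 mg/L

k = ln2 / t½ = 0.693147 / 26.9 = 0.02577 h⁻¹
e^(−kτ) = e^(−0.02577 × 24.6) = 0.5305
Accumulation ratio R = 1 / (1 − e^(−kτ)) = 1 / (1 − 0.5305) = 2.130
Steady-state trough = C₀ × R × e^(−kτ) = 0.712 × 2.130 × 0.5305 = 0.8045 mg/L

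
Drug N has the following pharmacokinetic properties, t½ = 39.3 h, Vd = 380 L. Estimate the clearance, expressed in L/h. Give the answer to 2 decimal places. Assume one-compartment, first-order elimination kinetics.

6.70 L/h

k = ln2 / t½ = 0.693147 / 39.3 = 0.01764 h⁻¹
CL = k × Vd = 0.01764 × 380 = 6.703 L/h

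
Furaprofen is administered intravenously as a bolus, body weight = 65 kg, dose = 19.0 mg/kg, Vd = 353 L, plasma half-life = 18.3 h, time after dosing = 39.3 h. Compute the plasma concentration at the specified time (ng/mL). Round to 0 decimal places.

Total dose = 19.0 × 65 = 1235 mg
C₀ = Dose / Vd = 1235 / 353 = 3.499 mg/L
k = ln2 / t½ = 0.693147 / 18.3 = 0.03788 h⁻¹
C = C₀ · e^(−k·t) = 3.499 × e^(−0.03788 × 39.3)
  = 3.499 × 0.2257 = 0.7897 mg/L
Convert: 0.7897 mg/L × 1000 = 789.7 ng/mL

790 ng/mL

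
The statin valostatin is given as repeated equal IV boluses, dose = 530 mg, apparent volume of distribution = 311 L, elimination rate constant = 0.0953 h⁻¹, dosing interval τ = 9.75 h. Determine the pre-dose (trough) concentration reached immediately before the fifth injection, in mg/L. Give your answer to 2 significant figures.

C₀ per dose = Dose / Vd = 530 / 311 = 1.704 mg/L
Fraction remaining after one interval: r = e^(−kτ) = e^(−0.09530 × 9.75) = 0.3949
Before dose 5, 4 doses have been given (aged 1τ, 2τ, 3τ, 4τ).
C_trough = C₀ × (r + r² + … + r^4) = C₀ × r(1−r^4)/(1−r)
        = 1.704 × 0.3949 × (1 − 0.02432) / (1 − 0.3949) = 1.085 mg/L

1.1 mg/L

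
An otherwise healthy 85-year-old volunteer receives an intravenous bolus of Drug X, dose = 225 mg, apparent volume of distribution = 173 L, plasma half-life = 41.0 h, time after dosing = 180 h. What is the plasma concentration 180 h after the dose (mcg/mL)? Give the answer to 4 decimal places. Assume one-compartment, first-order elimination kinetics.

0.0620 mcg/mL

C₀ = Dose / Vd = 225.0 / 173 = 1.301 mg/L
k = ln2 / t½ = 0.693147 / 41.0 = 0.01691 h⁻¹
C = C₀ · e^(−k·t) = 1.301 × e^(−0.01691 × 180)
  = 1.301 × 0.04765 = 0.06199 mg/L
(0.06199 mg/L = 0.06199 mcg/mL)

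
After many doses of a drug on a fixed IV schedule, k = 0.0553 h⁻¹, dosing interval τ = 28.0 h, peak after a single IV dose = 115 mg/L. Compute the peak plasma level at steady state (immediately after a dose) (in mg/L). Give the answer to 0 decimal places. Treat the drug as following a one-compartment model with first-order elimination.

e^(−kτ) = e^(−0.05530 × 28.0) = 0.2126
Accumulation ratio R = 1 / (1 − e^(−kτ)) = 1 / (1 − 0.2126) = 1.270
Steady-state peak = C₀ × R = 115 × 1.270 = 146.1 mg/L

146 mg/L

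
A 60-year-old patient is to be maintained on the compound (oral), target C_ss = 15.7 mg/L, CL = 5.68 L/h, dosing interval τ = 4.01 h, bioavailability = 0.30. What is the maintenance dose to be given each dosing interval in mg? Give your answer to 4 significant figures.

1192 mg

At steady state, F × (Dose/τ) = Css × CL.
Dose = Css × CL × τ / F = 15.7 × 5.680 × 4.01 / 0.30 = 1192 mg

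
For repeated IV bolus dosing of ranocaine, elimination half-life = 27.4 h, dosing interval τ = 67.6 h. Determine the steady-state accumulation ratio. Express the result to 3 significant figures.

1.22

k = ln2 / t½ = 0.693147 / 27.4 = 0.02530 h⁻¹
e^(−kτ) = e^(−0.02530 × 67.6) = 0.1808
Accumulation ratio R = 1 / (1 − e^(−kτ)) = 1 / (1 − 0.1808) = 1.221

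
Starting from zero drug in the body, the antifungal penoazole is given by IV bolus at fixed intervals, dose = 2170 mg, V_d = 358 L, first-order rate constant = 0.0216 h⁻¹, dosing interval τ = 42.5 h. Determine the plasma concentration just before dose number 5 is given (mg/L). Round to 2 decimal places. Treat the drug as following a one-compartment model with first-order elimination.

C₀ per dose = Dose / Vd = 2170 / 358 = 6.061 mg/L
Fraction remaining after one interval: r = e^(−kτ) = e^(−0.02160 × 42.5) = 0.3993
Before dose 5, 4 doses have been given (aged 1τ, 2τ, 3τ, 4τ).
C_trough = C₀ × (r + r² + … + r^4) = C₀ × r(1−r^4)/(1−r)
        = 6.061 × 0.3993 × (1 − 0.02542) / (1 − 0.3993) = 3.926 mg/L

3.93 mg/L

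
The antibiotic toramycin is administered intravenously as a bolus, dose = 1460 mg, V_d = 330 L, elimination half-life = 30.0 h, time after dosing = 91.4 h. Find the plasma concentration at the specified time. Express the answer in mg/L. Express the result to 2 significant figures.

0.54 mg/L

C₀ = Dose / Vd = 1460 / 330 = 4.424 mg/L
k = ln2 / t½ = 0.693147 / 30.0 = 0.02310 h⁻¹
C = C₀ · e^(−k·t) = 4.424 × e^(−0.02310 × 91.4)
  = 4.424 × 0.1211 = 0.5357 mg/L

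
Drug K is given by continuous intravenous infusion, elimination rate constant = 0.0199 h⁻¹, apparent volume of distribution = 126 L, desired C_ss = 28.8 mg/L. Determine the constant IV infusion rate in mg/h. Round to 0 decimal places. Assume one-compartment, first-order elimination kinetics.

CL = k × Vd = 0.01990 × 126 = 2.507 L/h
At steady state, infusion rate R₀ = Css × CL = 28.8 × 2.507 = 72.20 mg/h

72 mg/h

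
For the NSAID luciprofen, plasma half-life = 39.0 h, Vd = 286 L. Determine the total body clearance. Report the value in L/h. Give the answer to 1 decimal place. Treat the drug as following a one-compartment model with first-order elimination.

k = ln2 / t½ = 0.693147 / 39.0 = 0.01777 h⁻¹
CL = k × Vd = 0.01777 × 286 = 5.082 L/h

5.1 L/h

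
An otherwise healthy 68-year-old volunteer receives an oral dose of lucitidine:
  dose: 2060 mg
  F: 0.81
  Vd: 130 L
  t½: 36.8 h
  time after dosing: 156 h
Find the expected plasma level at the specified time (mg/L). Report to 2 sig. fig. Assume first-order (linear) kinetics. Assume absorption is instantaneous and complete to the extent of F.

Amount reaching circulation = F × Dose = 0.81 × 2060 = 1669 mg
C₀ = F·Dose / Vd = 1669 / 130 = 12.84 mg/L
k = ln2 / t½ = 0.693147 / 36.8 = 0.01884 h⁻¹
C = C₀ · e^(−k·t) = 12.84 × e^(−0.01884 × 156)
  = 12.84 × 0.05292 = 0.6795 mg/L

0.68 mg/L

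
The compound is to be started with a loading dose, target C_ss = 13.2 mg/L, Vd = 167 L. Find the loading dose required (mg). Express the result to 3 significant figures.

LD = Css × Vd = 13.2 × 167 = 2204 mg

2200 mg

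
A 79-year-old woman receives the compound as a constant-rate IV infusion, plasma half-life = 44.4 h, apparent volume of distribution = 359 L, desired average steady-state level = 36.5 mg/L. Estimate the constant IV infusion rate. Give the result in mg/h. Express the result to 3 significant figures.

205 mg/h

k = ln2 / t½ = 0.693147 / 44.4 = 0.01561 h⁻¹
CL = k × Vd = 0.01561 × 359 = 5.604 L/h
At steady state, infusion rate R₀ = Css × CL = 36.5 × 5.604 = 204.5 mg/h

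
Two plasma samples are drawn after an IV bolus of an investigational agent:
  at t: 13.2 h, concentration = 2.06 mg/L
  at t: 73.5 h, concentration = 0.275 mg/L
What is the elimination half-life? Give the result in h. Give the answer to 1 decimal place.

k = ln(C₁/C₂) / (t₂ − t₁) = ln(2.06/0.275) / (73.5 − 13.2)
  = 2.014 / 60.30 = 0.03340 h⁻¹
t½ = ln2 / k = 0.693147 / 0.03340 = 20.75 h

20.8 h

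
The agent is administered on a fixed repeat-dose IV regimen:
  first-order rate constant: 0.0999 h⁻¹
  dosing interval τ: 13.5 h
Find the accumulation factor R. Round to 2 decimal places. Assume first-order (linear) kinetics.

1.35

e^(−kτ) = e^(−0.09990 × 13.5) = 0.2596
Accumulation ratio R = 1 / (1 − e^(−kτ)) = 1 / (1 − 0.2596) = 1.351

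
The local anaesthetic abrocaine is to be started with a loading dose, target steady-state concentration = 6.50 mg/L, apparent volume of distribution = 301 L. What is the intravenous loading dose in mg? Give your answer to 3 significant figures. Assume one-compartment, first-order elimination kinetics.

1960 mg

LD = Css × Vd = 6.50 × 301 = 1957 mg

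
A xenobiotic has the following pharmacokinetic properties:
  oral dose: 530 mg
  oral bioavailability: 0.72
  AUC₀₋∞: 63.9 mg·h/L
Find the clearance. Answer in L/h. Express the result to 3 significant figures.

5.97 L/h

CL = F·Dose / AUC = 0.72 × 530 / 63.9 = 5.972 L/h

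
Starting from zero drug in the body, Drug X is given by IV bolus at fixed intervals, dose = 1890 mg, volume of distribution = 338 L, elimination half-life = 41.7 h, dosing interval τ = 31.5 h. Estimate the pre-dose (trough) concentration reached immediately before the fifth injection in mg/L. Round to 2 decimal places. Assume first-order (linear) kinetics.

7.13 mg/L

C₀ per dose = Dose / Vd = 1890 / 338 = 5.592 mg/L
k = ln2 / t½ = 0.693147 / 41.7 = 0.01662 h⁻¹
Fraction remaining after one interval: r = e^(−kτ) = e^(−0.01662 × 31.5) = 0.5924
Before dose 5, 4 doses have been given (aged 1τ, 2τ, 3τ, 4τ).
C_trough = C₀ × (r + r² + … + r^4) = C₀ × r(1−r^4)/(1−r)
        = 5.592 × 0.5924 × (1 − 0.1232) / (1 − 0.5924) = 7.126 mg/L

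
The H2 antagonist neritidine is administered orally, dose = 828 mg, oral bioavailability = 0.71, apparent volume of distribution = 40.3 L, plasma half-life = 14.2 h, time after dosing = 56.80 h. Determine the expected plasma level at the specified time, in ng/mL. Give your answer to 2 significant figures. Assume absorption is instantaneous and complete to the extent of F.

Amount reaching circulation = F × Dose = 0.71 × 828.0 = 587.9 mg
C₀ = F·Dose / Vd = 587.9 / 40.3 = 14.59 mg/L
k = ln2 / t½ = 0.693147 / 14.2 = 0.04881 h⁻¹
t / t½ = 56.80 / 14.2 = 4 half-lives
C = C₀ × (1/2)^4 = 14.59 × 0.06250 = 0.9119 mg/L
Convert: 0.9119 mg/L × 1000 = 911.9 ng/mL

910 ng/mL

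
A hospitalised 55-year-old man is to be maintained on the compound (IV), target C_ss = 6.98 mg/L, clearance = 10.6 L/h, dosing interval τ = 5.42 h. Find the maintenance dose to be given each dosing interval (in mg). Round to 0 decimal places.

401 mg

At steady state, Dose/τ = Css × CL.
Dose = Css × CL × τ = 6.98 × 10.60 × 5.42 = 401.0 mg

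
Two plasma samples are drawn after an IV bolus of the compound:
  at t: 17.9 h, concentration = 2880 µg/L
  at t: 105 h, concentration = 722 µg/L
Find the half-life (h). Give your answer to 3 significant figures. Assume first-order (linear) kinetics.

k = ln(C₁/C₂) / (t₂ − t₁) = ln(2880/722) / (105 − 17.9)
  = 1.384 / 87.10 = 0.01589 h⁻¹
t½ = ln2 / k = 0.693147 / 0.01589 = 43.62 h

43.6 h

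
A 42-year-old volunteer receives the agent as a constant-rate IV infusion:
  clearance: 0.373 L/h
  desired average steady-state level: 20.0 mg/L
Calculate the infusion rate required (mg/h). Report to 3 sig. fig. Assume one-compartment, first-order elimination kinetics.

7.46 mg/h

At steady state, infusion rate R₀ = Css × CL = 20.0 × 0.3730 = 7.460 mg/h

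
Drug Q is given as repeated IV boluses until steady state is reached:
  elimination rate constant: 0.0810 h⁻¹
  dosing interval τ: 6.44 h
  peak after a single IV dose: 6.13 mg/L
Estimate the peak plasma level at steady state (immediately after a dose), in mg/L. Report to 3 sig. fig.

15.1 mg/L

e^(−kτ) = e^(−0.08100 × 6.44) = 0.5935
Accumulation ratio R = 1 / (1 − e^(−kτ)) = 1 / (1 − 0.5935) = 2.460
Steady-state peak = C₀ × R = 6.13 × 2.460 = 15.08 mg/L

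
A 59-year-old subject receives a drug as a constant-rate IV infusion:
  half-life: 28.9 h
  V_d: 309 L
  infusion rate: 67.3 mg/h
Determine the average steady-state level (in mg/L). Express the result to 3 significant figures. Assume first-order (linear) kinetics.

9.08 mg/L

k = ln2 / t½ = 0.693147 / 28.9 = 0.02398 h⁻¹
CL = k × Vd = 0.02398 × 309 = 7.410 L/h
At steady state Css = R₀ / CL = 67.3 / 7.410 = 9.082 mg/L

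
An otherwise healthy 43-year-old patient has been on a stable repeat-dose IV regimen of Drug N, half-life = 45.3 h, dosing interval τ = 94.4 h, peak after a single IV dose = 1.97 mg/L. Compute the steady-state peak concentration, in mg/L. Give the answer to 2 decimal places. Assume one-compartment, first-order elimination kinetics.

2.58 mg/L

k = ln2 / t½ = 0.693147 / 45.3 = 0.01530 h⁻¹
e^(−kτ) = e^(−0.01530 × 94.4) = 0.2359
Accumulation ratio R = 1 / (1 − e^(−kτ)) = 1 / (1 − 0.2359) = 1.309
Steady-state peak = C₀ × R = 1.97 × 1.309 = 2.579 mg/L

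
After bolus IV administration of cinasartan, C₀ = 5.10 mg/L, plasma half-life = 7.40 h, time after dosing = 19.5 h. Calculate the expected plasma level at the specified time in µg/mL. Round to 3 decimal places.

k = ln2 / t½ = 0.693147 / 7.40 = 0.09367 h⁻¹
C = C₀ · e^(−k·t) = 5.100 × e^(−0.09367 × 19.5)
  = 5.100 × 0.1610 = 0.8211 mg/L
(0.8211 mg/L = 0.8211 µg/mL)

0.821 µg/mL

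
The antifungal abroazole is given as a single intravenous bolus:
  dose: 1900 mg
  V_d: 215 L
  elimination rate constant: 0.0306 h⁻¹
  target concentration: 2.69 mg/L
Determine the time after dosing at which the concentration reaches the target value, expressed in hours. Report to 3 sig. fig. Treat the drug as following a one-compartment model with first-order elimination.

38.9 h

C₀ = Dose / Vd = 1900 / 215 = 8.837 mg/L
t = ln(C₀ / C) / k = ln(8.837 / 2.69) / 0.03060
  = ln(3.285) / 0.03060 = 1.189 / 0.03060 = 38.86 h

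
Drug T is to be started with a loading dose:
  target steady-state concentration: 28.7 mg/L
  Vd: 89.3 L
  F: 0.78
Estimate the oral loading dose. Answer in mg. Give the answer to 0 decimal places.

LD = Css × Vd / F = 28.7 × 89.3 / 0.78 = 3286 mg

3286 mg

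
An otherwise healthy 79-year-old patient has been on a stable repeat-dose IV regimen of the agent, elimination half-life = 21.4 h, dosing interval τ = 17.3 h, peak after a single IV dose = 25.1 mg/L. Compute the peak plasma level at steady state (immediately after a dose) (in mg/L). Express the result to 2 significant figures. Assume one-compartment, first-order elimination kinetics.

59 mg/L

k = ln2 / t½ = 0.693147 / 21.4 = 0.03239 h⁻¹
e^(−kτ) = e^(−0.03239 × 17.3) = 0.5710
Accumulation ratio R = 1 / (1 − e^(−kτ)) = 1 / (1 − 0.5710) = 2.331
Steady-state peak = C₀ × R = 25.1 × 2.331 = 58.51 mg/L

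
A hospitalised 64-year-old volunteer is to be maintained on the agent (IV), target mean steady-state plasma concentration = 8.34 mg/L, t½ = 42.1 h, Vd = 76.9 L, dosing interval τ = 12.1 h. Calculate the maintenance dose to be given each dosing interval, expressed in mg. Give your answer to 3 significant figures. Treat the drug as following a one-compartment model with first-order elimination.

128 mg

k = ln2 / t½ = 0.693147 / 42.1 = 0.01646 h⁻¹
CL = k × Vd = 0.01646 × 76.9 = 1.266 L/h
At steady state, Dose/τ = Css × CL.
Dose = Css × CL × τ = 8.34 × 1.266 × 12.1 = 127.8 mg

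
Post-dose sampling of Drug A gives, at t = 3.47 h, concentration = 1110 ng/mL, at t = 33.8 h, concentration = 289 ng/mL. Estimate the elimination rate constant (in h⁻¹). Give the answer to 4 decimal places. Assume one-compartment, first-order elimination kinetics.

k = ln(C₁/C₂) / (t₂ − t₁) = ln(1110/289) / (33.8 − 3.47)
  = 1.346 / 30.33 = 0.04438 h⁻¹

0.0444 h⁻¹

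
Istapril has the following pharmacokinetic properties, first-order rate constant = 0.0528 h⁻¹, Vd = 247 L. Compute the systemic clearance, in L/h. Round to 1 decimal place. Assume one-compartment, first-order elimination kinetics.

13.0 L/h

CL = k × Vd = 0.0528 × 247 = 13.04 L/h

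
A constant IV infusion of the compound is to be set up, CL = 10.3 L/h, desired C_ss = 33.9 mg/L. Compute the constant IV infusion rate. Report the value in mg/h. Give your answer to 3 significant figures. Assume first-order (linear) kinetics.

At steady state, infusion rate R₀ = Css × CL = 33.9 × 10.30 = 349.2 mg/h

349 mg/h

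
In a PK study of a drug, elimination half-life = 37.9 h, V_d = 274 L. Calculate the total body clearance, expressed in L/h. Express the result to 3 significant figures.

k = ln2 / t½ = 0.693147 / 37.9 = 0.01829 h⁻¹
CL = k × Vd = 0.01829 × 274 = 5.011 L/h

5.01 L/h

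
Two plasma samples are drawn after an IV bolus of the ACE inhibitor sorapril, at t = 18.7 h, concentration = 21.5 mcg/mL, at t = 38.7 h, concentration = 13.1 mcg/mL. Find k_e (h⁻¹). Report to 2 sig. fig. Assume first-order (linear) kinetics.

0.025 h⁻¹

k = ln(C₁/C₂) / (t₂ − t₁) = ln(21.5/13.1) / (38.7 − 18.7)
  = 0.4954 / 20.00 = 0.02477 h⁻¹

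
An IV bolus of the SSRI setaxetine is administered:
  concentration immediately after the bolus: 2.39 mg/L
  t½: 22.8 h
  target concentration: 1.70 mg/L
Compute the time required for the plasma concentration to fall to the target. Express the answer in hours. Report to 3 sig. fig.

11.2 h

k = ln2 / t½ = 0.693147 / 22.8 = 0.03040 h⁻¹
t = ln(C₀ / C) / k = ln(2.390 / 1.70) / 0.03040
  = ln(1.406) / 0.03040 = 0.3407 / 0.03040 = 11.21 h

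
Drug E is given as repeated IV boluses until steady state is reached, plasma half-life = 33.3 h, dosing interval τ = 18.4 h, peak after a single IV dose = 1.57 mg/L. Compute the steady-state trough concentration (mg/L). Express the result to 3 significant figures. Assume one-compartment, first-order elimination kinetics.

3.36 mg/L

k = ln2 / t½ = 0.693147 / 33.3 = 0.02082 h⁻¹
e^(−kτ) = e^(−0.02082 × 18.4) = 0.6818
Accumulation ratio R = 1 / (1 − e^(−kτ)) = 1 / (1 − 0.6818) = 3.143
Steady-state trough = C₀ × R × e^(−kτ) = 1.57 × 3.143 × 0.6818 = 3.364 mg/L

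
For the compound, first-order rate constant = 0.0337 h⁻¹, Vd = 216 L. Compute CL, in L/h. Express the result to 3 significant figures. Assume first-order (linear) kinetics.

CL = k × Vd = 0.0337 × 216 = 7.279 L/h

7.28 L/h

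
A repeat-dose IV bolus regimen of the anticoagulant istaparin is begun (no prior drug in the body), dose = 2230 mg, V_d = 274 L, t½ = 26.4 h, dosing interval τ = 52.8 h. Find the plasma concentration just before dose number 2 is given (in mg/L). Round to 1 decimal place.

2.0 mg/L

C₀ per dose = Dose / Vd = 2230 / 274 = 8.139 mg/L
k = ln2 / t½ = 0.693147 / 26.4 = 0.02626 h⁻¹
Fraction remaining after one interval: r = e^(−kτ) = e^(−0.02626 × 52.8) = 0.2499
Before dose 2, 1 dose has been given (aged 1τ).
C_trough = C₀ × r = 8.139 × 0.2499 = 2.034 mg/L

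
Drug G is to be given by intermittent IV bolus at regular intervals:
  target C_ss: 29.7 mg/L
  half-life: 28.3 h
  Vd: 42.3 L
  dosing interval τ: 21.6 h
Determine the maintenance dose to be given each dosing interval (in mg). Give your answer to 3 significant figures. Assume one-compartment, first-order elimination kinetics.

665 mg

k = ln2 / t½ = 0.693147 / 28.3 = 0.02449 h⁻¹
CL = k × Vd = 0.02449 × 42.3 = 1.036 L/h
At steady state, Dose/τ = Css × CL.
Dose = Css × CL × τ = 29.7 × 1.036 × 21.6 = 664.6 mg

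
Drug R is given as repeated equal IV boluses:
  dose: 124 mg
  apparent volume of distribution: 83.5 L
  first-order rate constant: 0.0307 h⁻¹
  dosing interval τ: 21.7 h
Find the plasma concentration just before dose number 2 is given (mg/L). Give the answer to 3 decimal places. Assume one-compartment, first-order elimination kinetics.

C₀ per dose = Dose / Vd = 124 / 83.5 = 1.485 mg/L
Fraction remaining after one interval: r = e^(−kτ) = e^(−0.03070 × 21.7) = 0.5137
Before dose 2, 1 dose has been given (aged 1τ).
C_trough = C₀ × r = 1.485 × 0.5137 = 0.7628 mg/L

0.763 mg/L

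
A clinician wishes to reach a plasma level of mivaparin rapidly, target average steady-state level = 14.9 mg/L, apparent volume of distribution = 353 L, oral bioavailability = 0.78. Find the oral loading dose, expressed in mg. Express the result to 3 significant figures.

LD = Css × Vd / F = 14.9 × 353 / 0.78 = 6743 mg

6740 mg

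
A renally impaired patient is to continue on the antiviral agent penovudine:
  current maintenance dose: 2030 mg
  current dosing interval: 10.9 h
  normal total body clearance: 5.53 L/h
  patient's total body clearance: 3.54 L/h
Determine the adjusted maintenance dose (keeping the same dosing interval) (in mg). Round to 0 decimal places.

1299 mg

To keep the same average steady-state level, dosing rate must scale with clearance.
CL ratio = 3.54 / 5.53 = 0.6401
New dose (same interval) = 2030 × 0.6401 = 1299 mg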